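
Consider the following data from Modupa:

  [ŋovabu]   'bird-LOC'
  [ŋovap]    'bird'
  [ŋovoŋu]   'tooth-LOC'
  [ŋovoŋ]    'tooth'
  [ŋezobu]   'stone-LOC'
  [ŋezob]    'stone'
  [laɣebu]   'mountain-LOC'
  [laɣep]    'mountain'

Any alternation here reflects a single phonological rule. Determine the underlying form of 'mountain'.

/laɣep/

'mountain' shows [b] ~ [p] at the end of the stem ([laɣebu] vs [laɣep]).
The stem 'stone' ([ŋezobu], [ŋezob]) shows [b] unchanged in both environments, so [b] cannot be basic with [p] derived in isolation.
So /p/ is underlying, and a rule of intervocalic voicing — voiceless stops become voiced between vowels — gives [b].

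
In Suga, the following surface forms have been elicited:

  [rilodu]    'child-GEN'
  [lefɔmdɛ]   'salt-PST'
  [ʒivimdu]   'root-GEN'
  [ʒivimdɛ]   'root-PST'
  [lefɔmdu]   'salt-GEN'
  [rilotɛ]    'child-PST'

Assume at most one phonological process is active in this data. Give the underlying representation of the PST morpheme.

The PST suffix surfaces as [-dɛ] and [-tɛ], depending on the final segment of the stem.
By contrast the GEN suffix keeps its initial [d] throughout — that segment must be underlying.
The PST suffix is therefore /-tɛ/ underlyingly, with post-nasal voicing: voiceless stops become voiced after a nasal.

/-tɛ/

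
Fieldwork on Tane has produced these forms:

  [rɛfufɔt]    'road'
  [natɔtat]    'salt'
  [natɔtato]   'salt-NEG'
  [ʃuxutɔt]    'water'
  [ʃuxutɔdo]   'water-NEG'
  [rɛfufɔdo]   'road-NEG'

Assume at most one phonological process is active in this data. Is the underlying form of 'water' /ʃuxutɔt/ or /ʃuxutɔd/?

/ʃuxutɔd/

The stem for 'water' ends in [t] in [ʃuxutɔt] but [d] in [ʃuxutɔdo].
Compare 'salt', with invariant [t] in [natɔtat] and [natɔtato]: an analysis with underlying /t/ and a rule producing [d] before the NEG suffix would wrongly predict alternation here too.
So /d/ is underlying, and a rule of word-final obstruent devoicing — voiced obstruents become voiceless word-finally — gives [t].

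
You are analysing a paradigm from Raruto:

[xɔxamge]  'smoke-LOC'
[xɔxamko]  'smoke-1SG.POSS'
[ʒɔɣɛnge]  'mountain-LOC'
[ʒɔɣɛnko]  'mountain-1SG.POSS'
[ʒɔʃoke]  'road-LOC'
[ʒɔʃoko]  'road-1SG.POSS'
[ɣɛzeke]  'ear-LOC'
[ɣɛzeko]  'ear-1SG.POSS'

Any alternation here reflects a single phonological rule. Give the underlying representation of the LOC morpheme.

The LOC suffix surfaces as [-ge] and [-ke], depending on the final segment of the stem.
By contrast the 1SG.POSS suffix keeps its initial [k] throughout — that segment must be underlying.
The LOC suffix is therefore /-ge/ underlyingly, with post-vocalic devoicing: voiced stops become voiceless after a vowel.

/-ge/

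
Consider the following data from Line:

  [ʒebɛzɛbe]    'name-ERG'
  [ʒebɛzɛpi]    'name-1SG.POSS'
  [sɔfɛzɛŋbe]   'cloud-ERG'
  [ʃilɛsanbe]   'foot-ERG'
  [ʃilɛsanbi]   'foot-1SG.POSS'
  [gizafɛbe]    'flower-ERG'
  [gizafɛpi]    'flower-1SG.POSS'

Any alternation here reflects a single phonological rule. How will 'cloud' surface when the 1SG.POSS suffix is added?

[sɔfɛzɛŋbi]

The 1SG.POSS morpheme has two allomorphs, [-bi] and [-pi].
The ERG suffix, which begins with [b], is invariant after every stem; so [b] is not altered by any rule here.
The 1SG.POSS suffix is therefore /-pi/ underlyingly, with post-nasal voicing: voiceless stops become voiced after a nasal.
After 'cloud', which ends in a nasal, the suffix surfaces as [-bi], giving [sɔfɛzɛŋbi].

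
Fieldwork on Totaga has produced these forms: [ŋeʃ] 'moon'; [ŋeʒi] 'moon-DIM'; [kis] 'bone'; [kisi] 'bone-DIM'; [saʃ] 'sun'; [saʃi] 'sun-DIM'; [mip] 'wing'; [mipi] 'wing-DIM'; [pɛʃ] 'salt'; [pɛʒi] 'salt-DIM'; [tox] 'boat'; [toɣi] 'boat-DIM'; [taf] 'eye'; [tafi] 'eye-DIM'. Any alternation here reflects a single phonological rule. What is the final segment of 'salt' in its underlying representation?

In [pɛʃ] and [pɛʒi] the final segment of 'salt' alternates: [ʃ] ~ [ʒ].
But 'sun' keeps [ʃ] in both environments ([saʃ], [saʃi]), so there is no rule changing /ʃ/ to [ʒ] before the DIM suffix.
The alternation reflects word-final obstruent devoicing: voiced obstruents become voiceless word-finally. /ʒ/ is underlying.

/ʒ/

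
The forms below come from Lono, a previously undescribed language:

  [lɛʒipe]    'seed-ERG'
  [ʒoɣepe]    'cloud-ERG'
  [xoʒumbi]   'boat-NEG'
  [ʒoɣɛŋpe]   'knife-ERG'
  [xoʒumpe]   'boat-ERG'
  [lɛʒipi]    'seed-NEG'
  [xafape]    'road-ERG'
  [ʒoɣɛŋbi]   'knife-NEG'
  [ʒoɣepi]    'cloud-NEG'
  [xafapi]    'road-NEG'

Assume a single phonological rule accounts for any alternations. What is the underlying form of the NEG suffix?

The NEG morpheme has two allomorphs, [-bi] and [-pi].
By contrast the ERG suffix keeps its initial [p] throughout — that segment must be underlying.
The NEG suffix is therefore /-bi/ underlyingly, with post-vocalic devoicing: voiced stops become voiceless after a vowel.

/-bi/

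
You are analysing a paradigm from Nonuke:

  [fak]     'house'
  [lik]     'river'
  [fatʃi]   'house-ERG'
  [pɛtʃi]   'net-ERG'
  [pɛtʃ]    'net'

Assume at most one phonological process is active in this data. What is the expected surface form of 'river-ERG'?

'house' shows [k] ~ [tʃ] at the end of the stem ([fak] vs [fatʃi]).
If /tʃ/ were underlying and a rule turned it into [k] in isolation, 'net' would also alternate; but it has [tʃ] in both [pɛtʃ] and [pɛtʃi].
The alternation reflects palatalization before a front vowel: /k/ becomes palato-alveolar [tʃ] before a front vowel. /k/ is underlying.
From [lik] the stem 'river' is /lik/; before a front vowel this yields [litʃi].

[litʃi]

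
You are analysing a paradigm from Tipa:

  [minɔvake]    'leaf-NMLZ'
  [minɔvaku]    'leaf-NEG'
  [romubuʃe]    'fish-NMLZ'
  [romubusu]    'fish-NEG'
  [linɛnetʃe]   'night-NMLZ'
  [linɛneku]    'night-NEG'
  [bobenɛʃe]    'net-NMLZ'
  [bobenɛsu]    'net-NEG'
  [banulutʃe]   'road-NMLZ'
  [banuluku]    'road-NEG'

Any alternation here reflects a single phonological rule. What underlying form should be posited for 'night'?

/linɛnetʃ/

In [linɛnetʃe] and [linɛneku] the final segment of 'night' alternates: [tʃ] ~ [k].
If /k/ were underlying and a rule turned it into [tʃ] before the NMLZ suffix, 'leaf' would also alternate; but it has [k] in both [minɔvake] and [minɔvaku].
Therefore /tʃ/ is basic and [k] is derived by depalatalization (palato-alveolar /tʃ/ and /ʃ/ become [k] and [s] when no front vowel follows).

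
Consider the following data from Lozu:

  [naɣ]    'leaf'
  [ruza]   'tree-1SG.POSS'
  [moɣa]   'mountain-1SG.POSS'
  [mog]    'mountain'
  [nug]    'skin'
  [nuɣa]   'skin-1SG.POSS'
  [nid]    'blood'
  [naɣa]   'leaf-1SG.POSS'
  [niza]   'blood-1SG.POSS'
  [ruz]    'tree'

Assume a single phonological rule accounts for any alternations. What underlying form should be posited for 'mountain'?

'mountain' shows [g] ~ [ɣ] at the end of the stem ([mog] vs [moɣa]).
The stem 'leaf' ([naɣ], [naɣa]) shows [ɣ] unchanged in both environments, so [ɣ] cannot be basic with [g] derived in isolation.
Therefore /g/ is basic and [ɣ] is derived by intervocalic spirantization (voiced stops become fricatives between vowels).
The underlying form of 'mountain' is therefore /mog/.

/mog/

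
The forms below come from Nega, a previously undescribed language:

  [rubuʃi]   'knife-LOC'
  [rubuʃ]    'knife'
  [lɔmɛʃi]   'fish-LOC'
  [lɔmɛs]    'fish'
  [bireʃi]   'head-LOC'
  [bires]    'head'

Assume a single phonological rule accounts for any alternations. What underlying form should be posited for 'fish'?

/lɔmɛs/

The root 'fish' surfaces as [lɔmɛʃi] and [lɔmɛs], with a stem-final [ʃ] ~ [s] alternation.
Compare 'knife', with invariant [ʃ] in [rubuʃi] and [rubuʃ]: an analysis with underlying /ʃ/ and a rule producing [s] in isolation would wrongly predict alternation here too.
The alternation reflects palatalization before a front vowel: /s/ becomes palato-alveolar [ʃ] before a front vowel. /s/ is underlying.
The underlying form of 'fish' is therefore /lɔmɛs/.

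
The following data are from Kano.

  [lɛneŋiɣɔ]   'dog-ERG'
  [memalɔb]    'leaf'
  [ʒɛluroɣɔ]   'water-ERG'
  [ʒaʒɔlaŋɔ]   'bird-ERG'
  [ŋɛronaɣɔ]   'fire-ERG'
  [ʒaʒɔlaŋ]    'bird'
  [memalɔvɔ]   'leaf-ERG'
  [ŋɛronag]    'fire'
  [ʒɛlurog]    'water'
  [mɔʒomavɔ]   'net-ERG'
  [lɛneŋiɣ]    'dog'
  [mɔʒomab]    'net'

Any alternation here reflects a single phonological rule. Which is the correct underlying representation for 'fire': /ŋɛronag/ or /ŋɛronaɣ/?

'fire' shows [g] ~ [ɣ] at the end of the stem ([ŋɛronag] vs [ŋɛronaɣɔ]).
But 'dog' keeps [ɣ] in both environments ([lɛneŋiɣ], [lɛneŋiɣɔ]), so there is no rule changing /ɣ/ to [g] in isolation.
The alternation reflects intervocalic spirantization: voiced stops become fricatives between vowels. /g/ is underlying.

/ŋɛronag/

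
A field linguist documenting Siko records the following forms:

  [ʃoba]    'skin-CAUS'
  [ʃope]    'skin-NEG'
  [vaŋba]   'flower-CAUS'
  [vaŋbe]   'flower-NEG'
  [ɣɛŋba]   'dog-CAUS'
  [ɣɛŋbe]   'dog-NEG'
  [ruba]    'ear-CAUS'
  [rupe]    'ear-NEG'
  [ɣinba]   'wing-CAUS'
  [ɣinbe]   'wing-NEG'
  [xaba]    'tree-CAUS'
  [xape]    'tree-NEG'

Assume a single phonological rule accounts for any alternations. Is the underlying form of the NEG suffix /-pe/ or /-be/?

/-pe/

The NEG morpheme has two allomorphs, [-be] and [-pe].
By contrast the CAUS suffix keeps its initial [b] throughout — that segment must be underlying.
The NEG suffix is therefore /-pe/ underlyingly, with post-nasal voicing: voiceless stops become voiced after a nasal.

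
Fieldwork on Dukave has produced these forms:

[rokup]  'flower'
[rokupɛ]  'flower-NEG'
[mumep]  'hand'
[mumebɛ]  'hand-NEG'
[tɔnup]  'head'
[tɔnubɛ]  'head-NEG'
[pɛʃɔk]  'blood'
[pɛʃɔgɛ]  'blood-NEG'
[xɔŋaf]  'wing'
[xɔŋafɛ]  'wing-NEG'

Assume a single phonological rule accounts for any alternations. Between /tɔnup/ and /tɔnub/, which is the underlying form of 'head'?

/tɔnub/

The root 'head' surfaces as [tɔnup] and [tɔnubɛ], with a stem-final [p] ~ [b] alternation.
Compare 'flower', with invariant [p] in [rokup] and [rokupɛ]: an analysis with underlying /p/ and a rule producing [b] before the NEG suffix would wrongly predict alternation here too.
The underlying segment must be /b/; voiced obstruents become voiceless word-finally, yielding [p] there.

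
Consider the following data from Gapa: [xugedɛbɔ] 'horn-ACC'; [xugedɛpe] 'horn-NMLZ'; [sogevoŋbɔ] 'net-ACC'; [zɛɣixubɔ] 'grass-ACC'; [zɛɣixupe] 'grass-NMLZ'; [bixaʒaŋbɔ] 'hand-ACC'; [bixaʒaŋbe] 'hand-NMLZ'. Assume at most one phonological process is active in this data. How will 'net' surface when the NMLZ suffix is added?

[sogevoŋbe]

The NMLZ morpheme has two allomorphs, [-be] and [-pe].
By contrast the ACC suffix keeps its initial [b] throughout — that segment must be underlying.
The NMLZ suffix is therefore /-pe/ underlyingly, with post-nasal voicing: voiceless stops become voiced after a nasal.
After 'net', which ends in a nasal, the suffix surfaces as [-be], giving [sogevoŋbe].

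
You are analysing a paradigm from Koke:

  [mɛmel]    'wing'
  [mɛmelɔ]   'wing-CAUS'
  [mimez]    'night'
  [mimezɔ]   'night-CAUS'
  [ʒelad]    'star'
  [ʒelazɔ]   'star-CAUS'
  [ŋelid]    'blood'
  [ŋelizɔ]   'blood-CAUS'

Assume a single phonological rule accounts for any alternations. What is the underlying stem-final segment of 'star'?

In [ʒelad] and [ʒelazɔ] the final segment of 'star' alternates: [d] ~ [z].
The stem 'night' ([mimez], [mimezɔ]) shows [z] unchanged in both environments, so [z] cannot be basic with [d] derived in isolation.
The alternation reflects intervocalic spirantization: voiced stops become fricatives between vowels. /d/ is underlying.

/d/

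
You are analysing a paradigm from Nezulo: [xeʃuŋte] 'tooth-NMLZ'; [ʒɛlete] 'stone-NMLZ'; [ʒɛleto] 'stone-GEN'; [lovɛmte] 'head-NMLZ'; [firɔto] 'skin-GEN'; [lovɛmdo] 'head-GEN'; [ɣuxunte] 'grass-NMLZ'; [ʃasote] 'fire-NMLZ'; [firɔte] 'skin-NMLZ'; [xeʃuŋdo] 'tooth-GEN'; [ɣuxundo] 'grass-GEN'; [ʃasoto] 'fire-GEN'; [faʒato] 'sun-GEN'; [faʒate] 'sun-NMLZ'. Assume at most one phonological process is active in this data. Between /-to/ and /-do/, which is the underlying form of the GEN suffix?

/-do/

The GEN suffix surfaces as [-do] and [-to], depending on the final segment of the stem.
By contrast the NMLZ suffix keeps its initial [t] throughout — that segment must be underlying.
The GEN suffix is therefore /-do/ underlyingly, with post-vocalic devoicing: voiced stops become voiceless after a vowel.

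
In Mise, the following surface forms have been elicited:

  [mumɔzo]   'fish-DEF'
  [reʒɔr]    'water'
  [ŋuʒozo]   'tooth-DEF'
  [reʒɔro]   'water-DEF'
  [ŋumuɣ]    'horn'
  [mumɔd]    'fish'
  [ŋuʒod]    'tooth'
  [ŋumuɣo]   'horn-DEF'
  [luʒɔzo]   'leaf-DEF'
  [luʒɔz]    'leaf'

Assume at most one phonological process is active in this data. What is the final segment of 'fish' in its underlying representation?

'fish' shows [z] ~ [d] at the end of the stem ([mumɔzo] vs [mumɔd]).
But 'leaf' keeps [z] in both environments ([luʒɔzo], [luʒɔz]), so there is no rule changing /z/ to [d] in isolation.
So /d/ is underlying, and a rule of intervocalic spirantization — voiced stops become fricatives between vowels — gives [z].

/d/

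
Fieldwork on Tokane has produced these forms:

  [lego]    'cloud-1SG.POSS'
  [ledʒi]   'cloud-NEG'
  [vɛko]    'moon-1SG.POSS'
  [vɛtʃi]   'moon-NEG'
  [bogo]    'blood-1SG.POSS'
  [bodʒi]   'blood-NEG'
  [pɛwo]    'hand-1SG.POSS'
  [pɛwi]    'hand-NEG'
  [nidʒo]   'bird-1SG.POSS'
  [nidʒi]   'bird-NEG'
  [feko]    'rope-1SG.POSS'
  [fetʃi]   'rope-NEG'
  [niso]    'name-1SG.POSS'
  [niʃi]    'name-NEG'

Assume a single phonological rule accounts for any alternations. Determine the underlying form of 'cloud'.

/leg/

The stem for 'cloud' ends in [g] in [lego] but [dʒ] in [ledʒi].
If /dʒ/ were underlying and a rule turned it into [g] before the 1SG.POSS suffix, 'bird' would also alternate; but it has [dʒ] in both [nidʒo] and [nidʒi].
So /g/ is underlying, and a rule of palatalization before a front vowel — /k/, /g/ and /s/ become palato-alveolar [tʃ], [dʒ] and [ʃ] before a front vowel — gives [dʒ].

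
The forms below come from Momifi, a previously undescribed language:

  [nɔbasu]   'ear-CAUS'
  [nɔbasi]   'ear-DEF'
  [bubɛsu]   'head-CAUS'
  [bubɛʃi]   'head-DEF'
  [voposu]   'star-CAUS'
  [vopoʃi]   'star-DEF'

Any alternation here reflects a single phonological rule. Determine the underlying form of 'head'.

/bubɛʃ/

In [bubɛsu] and [bubɛʃi] the final segment of 'head' alternates: [s] ~ [ʃ].
Compare 'ear', with invariant [s] in [nɔbasu] and [nɔbasi]: an analysis with underlying /s/ and a rule producing [ʃ] before the DEF suffix would wrongly predict alternation here too.
The alternation reflects depalatalization: palato-alveolar /ʃ/ becomes [s] when no front vowel follows. /ʃ/ is underlying.
So 'head' = /bubɛʃ/.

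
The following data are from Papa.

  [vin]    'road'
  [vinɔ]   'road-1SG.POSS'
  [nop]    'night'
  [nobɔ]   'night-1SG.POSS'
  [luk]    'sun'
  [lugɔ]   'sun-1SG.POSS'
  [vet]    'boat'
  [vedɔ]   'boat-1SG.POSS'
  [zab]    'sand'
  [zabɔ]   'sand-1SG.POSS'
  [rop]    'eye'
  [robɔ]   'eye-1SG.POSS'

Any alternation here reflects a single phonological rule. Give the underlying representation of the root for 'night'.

/nop/

In [nop] and [nobɔ] the final segment of 'night' alternates: [p] ~ [b].
But 'sand' keeps [b] in both environments ([zab], [zabɔ]), so there is no rule changing /b/ to [p] in isolation.
Therefore /p/ is basic and [b] is derived by intervocalic voicing (voiceless stops become voiced between vowels).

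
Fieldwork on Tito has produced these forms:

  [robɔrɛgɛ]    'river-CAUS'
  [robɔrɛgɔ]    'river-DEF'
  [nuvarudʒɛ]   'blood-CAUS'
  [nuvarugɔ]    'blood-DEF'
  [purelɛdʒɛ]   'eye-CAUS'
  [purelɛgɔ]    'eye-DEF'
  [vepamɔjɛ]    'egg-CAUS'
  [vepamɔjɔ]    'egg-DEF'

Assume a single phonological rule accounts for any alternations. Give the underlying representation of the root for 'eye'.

/purelɛdʒ/

The stem for 'eye' ends in [dʒ] in [purelɛdʒɛ] but [g] in [purelɛgɔ].
The stem 'river' ([robɔrɛgɛ], [robɔrɛgɔ]) shows [g] unchanged in both environments, so [g] cannot be basic with [dʒ] derived before the CAUS suffix.
Therefore /dʒ/ is basic and [g] is derived by depalatalization (palato-alveolar /dʒ/ becomes [g] when no front vowel follows).
Hence 'eye' is /purelɛdʒ/ underlyingly.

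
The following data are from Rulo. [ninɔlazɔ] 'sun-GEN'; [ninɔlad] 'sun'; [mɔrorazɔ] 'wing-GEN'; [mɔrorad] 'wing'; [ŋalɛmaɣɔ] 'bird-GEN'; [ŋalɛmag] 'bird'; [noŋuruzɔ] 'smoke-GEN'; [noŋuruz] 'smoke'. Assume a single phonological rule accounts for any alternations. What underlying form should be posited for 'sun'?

/ninɔlad/

The root 'sun' surfaces as [ninɔlazɔ] and [ninɔlad], with a stem-final [z] ~ [d] alternation.
The stem 'smoke' ([noŋuruzɔ], [noŋuruz]) shows [z] unchanged in both environments, so [z] cannot be basic with [d] derived in isolation.
Therefore /d/ is basic and [z] is derived by intervocalic spirantization (voiced stops become fricatives between vowels).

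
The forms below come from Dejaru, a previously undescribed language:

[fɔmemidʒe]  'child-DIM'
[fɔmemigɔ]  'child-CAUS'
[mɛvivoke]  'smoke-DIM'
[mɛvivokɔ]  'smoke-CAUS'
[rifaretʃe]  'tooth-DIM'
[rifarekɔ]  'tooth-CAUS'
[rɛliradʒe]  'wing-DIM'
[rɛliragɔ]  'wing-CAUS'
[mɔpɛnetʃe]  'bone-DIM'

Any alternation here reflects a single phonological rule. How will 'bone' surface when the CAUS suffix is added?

The root 'tooth' surfaces as [rifaretʃe] and [rifarekɔ], with a stem-final [tʃ] ~ [k] alternation.
If /k/ were underlying and a rule turned it into [tʃ] before the DIM suffix, 'smoke' would also alternate; but it has [k] in both [mɛvivoke] and [mɛvivokɔ].
So /tʃ/ is underlying, and a rule of depalatalization — palato-alveolar /tʃ/ and /dʒ/ become [k] and [g] when no front vowel follows — gives [k].
From [mɔpɛnetʃe] the stem 'bone' is /mɔpɛnetʃ/; when no front vowel follows this yields [mɔpɛnekɔ].

[mɔpɛnekɔ]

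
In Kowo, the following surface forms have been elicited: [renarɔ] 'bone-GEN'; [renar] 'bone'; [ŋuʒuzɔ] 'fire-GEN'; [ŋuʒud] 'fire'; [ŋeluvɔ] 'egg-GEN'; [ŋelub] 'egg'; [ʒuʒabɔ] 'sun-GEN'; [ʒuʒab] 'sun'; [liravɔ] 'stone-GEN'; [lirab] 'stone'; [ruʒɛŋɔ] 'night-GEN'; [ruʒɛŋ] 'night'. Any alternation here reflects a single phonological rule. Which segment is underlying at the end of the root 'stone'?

The stem for 'stone' ends in [v] in [liravɔ] but [b] in [lirab].
The stem 'sun' ([ʒuʒabɔ], [ʒuʒab]) shows [b] unchanged in both environments, so [b] cannot be basic with [v] derived before the GEN suffix.
So /v/ is underlying, and a rule of word-final hardening — voiced fricatives become stops word-finally — gives [b].

/v/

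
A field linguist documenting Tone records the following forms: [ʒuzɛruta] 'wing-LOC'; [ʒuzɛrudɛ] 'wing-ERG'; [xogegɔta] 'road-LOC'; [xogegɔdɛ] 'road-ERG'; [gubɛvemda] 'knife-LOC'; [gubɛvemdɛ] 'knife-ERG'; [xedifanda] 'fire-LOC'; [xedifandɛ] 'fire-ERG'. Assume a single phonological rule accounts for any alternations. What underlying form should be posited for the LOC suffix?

The LOC suffix surfaces as [-da] and [-ta], depending on the final segment of the stem.
The ERG suffix, which begins with [d], is invariant after every stem; so [d] is not altered by any rule here.
The LOC suffix is therefore /-ta/ underlyingly, with post-nasal voicing: voiceless stops become voiced after a nasal.

/-ta/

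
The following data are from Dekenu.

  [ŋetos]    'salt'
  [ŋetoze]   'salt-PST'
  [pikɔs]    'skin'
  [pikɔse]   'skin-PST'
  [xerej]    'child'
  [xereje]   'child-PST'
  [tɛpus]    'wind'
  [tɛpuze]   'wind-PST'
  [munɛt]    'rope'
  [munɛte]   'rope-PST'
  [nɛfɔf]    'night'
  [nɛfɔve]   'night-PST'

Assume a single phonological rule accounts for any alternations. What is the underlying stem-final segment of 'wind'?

In [tɛpus] and [tɛpuze] the final segment of 'wind' alternates: [s] ~ [z].
Compare 'skin', with invariant [s] in [pikɔs] and [pikɔse]: an analysis with underlying /s/ and a rule producing [z] before the PST suffix would wrongly predict alternation here too.
The underlying segment must be /z/; voiced obstruents become voiceless word-finally, yielding [s] there.

/z/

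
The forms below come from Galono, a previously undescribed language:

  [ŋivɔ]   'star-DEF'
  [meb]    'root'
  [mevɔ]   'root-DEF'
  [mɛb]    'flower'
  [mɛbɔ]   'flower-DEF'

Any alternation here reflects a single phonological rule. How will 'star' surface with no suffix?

In [meb] and [mevɔ] the final segment of 'root' alternates: [b] ~ [v].
If /b/ were underlying and a rule turned it into [v] before the DEF suffix, 'flower' would also alternate; but it has [b] in both [mɛb] and [mɛbɔ].
The alternation reflects word-final hardening: voiced fricatives become stops word-finally. /v/ is underlying.
The one attested form of 'star', [ŋivɔ], shows underlying /ŋiv/. Applying the same rule word-finally gives [ŋib].

[ŋib]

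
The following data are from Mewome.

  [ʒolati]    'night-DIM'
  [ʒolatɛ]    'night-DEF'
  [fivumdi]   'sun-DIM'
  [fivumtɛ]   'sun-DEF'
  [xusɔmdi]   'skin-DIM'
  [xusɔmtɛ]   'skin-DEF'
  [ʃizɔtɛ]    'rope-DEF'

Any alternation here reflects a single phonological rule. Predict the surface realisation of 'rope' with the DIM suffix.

[ʃizɔti]

The DIM suffix surfaces as [-di] and [-ti], depending on the final segment of the stem.
The DEF suffix, which begins with [t], is invariant after every stem; so [t] is not altered by any rule here.
The DIM suffix is therefore /-di/ underlyingly, with post-vocalic devoicing: voiced stops become voiceless after a vowel.
After 'rope', which ends in a vowel, the suffix surfaces as [-ti], giving [ʃizɔti].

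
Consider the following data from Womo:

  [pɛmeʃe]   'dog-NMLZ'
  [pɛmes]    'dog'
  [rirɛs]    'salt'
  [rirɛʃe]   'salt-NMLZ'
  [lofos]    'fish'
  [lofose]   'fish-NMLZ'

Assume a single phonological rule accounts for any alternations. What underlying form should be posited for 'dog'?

/pɛmeʃ/

'dog' shows [s] ~ [ʃ] at the end of the stem ([pɛmes] vs [pɛmeʃe]).
The stem 'fish' ([lofos], [lofose]) shows [s] unchanged in both environments, so [s] cannot be basic with [ʃ] derived before the NMLZ suffix.
The underlying segment must be /ʃ/; palato-alveolar /ʃ/ becomes [s] when no front vowel follows, yielding [s] there.
So 'dog' = /pɛmeʃ/.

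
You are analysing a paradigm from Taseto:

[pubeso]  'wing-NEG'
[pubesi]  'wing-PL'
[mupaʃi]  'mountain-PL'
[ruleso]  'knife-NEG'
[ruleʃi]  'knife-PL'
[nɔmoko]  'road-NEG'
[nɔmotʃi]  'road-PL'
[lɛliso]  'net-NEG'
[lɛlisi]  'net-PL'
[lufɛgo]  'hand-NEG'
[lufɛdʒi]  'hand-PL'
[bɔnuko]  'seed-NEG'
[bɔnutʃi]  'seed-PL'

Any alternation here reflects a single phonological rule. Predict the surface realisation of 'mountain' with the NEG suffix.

The root 'knife' surfaces as [ruleso] and [ruleʃi], with a stem-final [s] ~ [ʃ] alternation.
But 'wing' keeps [s] in both environments ([pubeso], [pubesi]), so there is no rule changing /s/ to [ʃ] before the PL suffix.
The alternation reflects depalatalization: palato-alveolar /tʃ/, /dʒ/ and /ʃ/ become [k], [g] and [s] when no front vowel follows. /ʃ/ is underlying.
The one attested form of 'mountain', [mupaʃi], shows underlying /mupaʃ/. Applying the same rule when no front vowel follows gives [mupaso].

[mupaso]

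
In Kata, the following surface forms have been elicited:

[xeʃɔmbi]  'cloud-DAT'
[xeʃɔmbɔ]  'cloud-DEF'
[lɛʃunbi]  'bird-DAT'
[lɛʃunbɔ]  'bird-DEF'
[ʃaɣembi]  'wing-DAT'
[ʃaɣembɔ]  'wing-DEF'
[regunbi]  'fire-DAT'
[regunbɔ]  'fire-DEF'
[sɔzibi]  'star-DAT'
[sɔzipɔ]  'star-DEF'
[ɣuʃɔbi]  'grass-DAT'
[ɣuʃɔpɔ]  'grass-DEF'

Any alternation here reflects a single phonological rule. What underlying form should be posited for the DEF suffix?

The DEF morpheme has two allomorphs, [-bɔ] and [-pɔ].
The DAT suffix, which begins with [b], is invariant after every stem; so [b] is not altered by any rule here.
The DEF suffix is therefore /-pɔ/ underlyingly, with post-nasal voicing: voiceless stops become voiced after a nasal.

/-pɔ/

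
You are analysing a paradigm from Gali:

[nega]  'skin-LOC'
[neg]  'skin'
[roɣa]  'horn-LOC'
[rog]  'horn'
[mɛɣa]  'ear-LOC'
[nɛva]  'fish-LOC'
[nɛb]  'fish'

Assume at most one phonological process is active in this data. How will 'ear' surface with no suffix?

In [roɣa] and [rog] the final segment of 'horn' alternates: [ɣ] ~ [g].
The stem 'skin' ([nega], [neg]) shows [g] unchanged in both environments, so [g] cannot be basic with [ɣ] derived before the LOC suffix.
So /ɣ/ is underlying, and a rule of word-final hardening — voiced fricatives become stops word-finally — gives [g].
From [mɛɣa] the stem 'ear' is /mɛɣ/; word-finally this yields [mɛg].

[mɛg]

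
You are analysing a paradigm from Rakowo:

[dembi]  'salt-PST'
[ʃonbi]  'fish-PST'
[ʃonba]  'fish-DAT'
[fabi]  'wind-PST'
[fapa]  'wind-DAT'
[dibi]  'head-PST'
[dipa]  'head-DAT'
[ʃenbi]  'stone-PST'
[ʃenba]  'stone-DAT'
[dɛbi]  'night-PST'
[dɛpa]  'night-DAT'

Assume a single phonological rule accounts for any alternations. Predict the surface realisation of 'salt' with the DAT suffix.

[demba]

The DAT suffix surfaces as [-ba] and [-pa], depending on the final segment of the stem.
The PST suffix, which begins with [b], is invariant after every stem; so [b] is not altered by any rule here.
So the underlying form is /-pa/, and voiceless stops become voiced after a nasal.
After 'salt', which ends in a nasal, the suffix surfaces as [-ba], giving [demba].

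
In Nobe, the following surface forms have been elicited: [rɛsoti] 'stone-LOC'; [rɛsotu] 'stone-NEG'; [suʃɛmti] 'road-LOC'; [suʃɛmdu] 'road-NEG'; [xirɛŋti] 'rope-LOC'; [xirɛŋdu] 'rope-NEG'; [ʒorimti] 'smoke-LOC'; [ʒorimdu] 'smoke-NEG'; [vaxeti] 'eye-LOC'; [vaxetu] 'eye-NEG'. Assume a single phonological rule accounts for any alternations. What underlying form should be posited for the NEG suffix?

The NEG morpheme has two allomorphs, [-du] and [-tu].
The LOC suffix, which begins with [t], is invariant after every stem; so [t] is not altered by any rule here.
The NEG suffix is therefore /-du/ underlyingly, with post-vocalic devoicing: voiced stops become voiceless after a vowel.

/-du/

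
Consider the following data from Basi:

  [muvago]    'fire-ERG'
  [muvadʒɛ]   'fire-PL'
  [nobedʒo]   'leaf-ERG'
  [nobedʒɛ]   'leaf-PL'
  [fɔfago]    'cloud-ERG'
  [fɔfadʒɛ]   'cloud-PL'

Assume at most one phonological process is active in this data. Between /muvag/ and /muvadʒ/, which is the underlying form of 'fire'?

/muvag/

'fire' shows [g] ~ [dʒ] at the end of the stem ([muvago] vs [muvadʒɛ]).
Compare 'leaf', with invariant [dʒ] in [nobedʒo] and [nobedʒɛ]: an analysis with underlying /dʒ/ and a rule producing [g] before the ERG suffix would wrongly predict alternation here too.
Therefore /g/ is basic and [dʒ] is derived by palatalization before a front vowel (/g/ becomes palato-alveolar [dʒ] before a front vowel).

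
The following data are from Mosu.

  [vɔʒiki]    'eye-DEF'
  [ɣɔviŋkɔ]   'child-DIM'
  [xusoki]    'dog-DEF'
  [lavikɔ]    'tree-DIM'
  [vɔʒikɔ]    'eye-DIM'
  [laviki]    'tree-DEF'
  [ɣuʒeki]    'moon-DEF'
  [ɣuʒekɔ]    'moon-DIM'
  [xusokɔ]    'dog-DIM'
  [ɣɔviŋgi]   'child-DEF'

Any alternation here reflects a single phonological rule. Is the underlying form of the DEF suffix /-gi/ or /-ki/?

/-gi/

The DEF morpheme has two allomorphs, [-gi] and [-ki].
By contrast the DIM suffix keeps its initial [k] throughout — that segment must be underlying.
The DEF suffix is therefore /-gi/ underlyingly, with post-vocalic devoicing: voiced stops become voiceless after a vowel.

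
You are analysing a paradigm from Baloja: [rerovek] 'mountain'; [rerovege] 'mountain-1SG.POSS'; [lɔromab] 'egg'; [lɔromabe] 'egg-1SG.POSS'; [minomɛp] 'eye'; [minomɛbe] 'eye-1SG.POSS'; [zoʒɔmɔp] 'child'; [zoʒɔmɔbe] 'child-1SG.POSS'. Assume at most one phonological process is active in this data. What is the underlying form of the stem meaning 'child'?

/zoʒɔmɔp/

The stem for 'child' ends in [p] in [zoʒɔmɔp] but [b] in [zoʒɔmɔbe].
Compare 'egg', with invariant [b] in [lɔromab] and [lɔromabe]: an analysis with underlying /b/ and a rule producing [p] in isolation would wrongly predict alternation here too.
The alternation reflects intervocalic voicing: voiceless stops become voiced between vowels. /p/ is underlying.
The underlying form of 'child' is therefore /zoʒɔmɔp/.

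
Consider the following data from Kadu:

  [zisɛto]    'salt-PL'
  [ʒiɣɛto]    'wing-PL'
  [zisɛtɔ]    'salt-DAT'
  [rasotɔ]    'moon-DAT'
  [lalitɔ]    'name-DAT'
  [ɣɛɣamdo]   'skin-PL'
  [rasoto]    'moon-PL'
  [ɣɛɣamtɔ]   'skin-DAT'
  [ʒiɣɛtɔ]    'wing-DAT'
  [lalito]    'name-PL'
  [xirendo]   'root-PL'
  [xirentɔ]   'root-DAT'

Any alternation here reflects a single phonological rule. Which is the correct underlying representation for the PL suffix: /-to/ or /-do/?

/-do/

The PL morpheme has two allomorphs, [-do] and [-to].
The DAT suffix, which begins with [t], is invariant after every stem; so [t] is not altered by any rule here.
So the underlying form is /-do/, and voiced stops become voiceless after a vowel.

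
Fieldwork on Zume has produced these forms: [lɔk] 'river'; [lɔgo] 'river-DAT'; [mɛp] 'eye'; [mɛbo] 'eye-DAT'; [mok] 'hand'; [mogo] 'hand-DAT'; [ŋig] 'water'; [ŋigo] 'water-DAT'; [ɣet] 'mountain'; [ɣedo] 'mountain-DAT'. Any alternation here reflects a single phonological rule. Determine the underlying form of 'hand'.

/mok/

The root 'hand' surfaces as [mok] and [mogo], with a stem-final [k] ~ [g] alternation.
But 'water' keeps [g] in both environments ([ŋig], [ŋigo]), so there is no rule changing /g/ to [k] in isolation.
So /k/ is underlying, and a rule of intervocalic voicing — voiceless stops become voiced between vowels — gives [g].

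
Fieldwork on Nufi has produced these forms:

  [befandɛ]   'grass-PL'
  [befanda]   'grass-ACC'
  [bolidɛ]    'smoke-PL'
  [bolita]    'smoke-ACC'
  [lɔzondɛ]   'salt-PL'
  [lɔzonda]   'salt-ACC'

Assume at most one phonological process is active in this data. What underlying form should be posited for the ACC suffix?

/-ta/

The ACC suffix surfaces as [-da] and [-ta], depending on the final segment of the stem.
By contrast the PL suffix keeps its initial [d] throughout — that segment must be underlying.
So the underlying form is /-ta/, and voiceless stops become voiced after a nasal.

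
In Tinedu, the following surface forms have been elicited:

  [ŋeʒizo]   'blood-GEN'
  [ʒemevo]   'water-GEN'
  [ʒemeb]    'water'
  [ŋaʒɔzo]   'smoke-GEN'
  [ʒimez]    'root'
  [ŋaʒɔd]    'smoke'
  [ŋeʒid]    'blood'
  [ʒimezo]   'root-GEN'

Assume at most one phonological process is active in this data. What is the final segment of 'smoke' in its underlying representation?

In [ŋaʒɔd] and [ŋaʒɔzo] the final segment of 'smoke' alternates: [d] ~ [z].
But 'root' keeps [z] in both environments ([ʒimez], [ʒimezo]), so there is no rule changing /z/ to [d] in isolation.
Therefore /d/ is basic and [z] is derived by intervocalic spirantization (voiced stops become fricatives between vowels).

/d/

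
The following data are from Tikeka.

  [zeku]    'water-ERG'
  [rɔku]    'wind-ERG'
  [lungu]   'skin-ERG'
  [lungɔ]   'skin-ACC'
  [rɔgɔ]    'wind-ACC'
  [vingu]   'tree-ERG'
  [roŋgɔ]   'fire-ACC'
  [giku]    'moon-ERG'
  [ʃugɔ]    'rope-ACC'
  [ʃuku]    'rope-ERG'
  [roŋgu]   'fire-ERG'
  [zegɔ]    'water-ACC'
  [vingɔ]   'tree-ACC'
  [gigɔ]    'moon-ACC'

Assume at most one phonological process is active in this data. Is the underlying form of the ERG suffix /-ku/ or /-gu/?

The ERG morpheme has two allomorphs, [-gu] and [-ku].
The ACC suffix, which begins with [g], is invariant after every stem; so [g] is not altered by any rule here.
So the underlying form is /-ku/, and voiceless stops become voiced after a nasal.

/-ku/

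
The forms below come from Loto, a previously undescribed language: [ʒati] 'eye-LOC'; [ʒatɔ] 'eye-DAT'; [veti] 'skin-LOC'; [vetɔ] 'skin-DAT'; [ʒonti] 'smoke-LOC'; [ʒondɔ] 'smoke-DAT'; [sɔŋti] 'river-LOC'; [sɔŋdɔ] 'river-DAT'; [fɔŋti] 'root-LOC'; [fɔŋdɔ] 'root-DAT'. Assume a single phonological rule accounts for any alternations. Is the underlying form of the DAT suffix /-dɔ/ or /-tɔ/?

/-dɔ/

The DAT suffix surfaces as [-dɔ] and [-tɔ], depending on the final segment of the stem.
The LOC suffix, which begins with [t], is invariant after every stem; so [t] is not altered by any rule here.
The DAT suffix is therefore /-dɔ/ underlyingly, with post-vocalic devoicing: voiced stops become voiceless after a vowel.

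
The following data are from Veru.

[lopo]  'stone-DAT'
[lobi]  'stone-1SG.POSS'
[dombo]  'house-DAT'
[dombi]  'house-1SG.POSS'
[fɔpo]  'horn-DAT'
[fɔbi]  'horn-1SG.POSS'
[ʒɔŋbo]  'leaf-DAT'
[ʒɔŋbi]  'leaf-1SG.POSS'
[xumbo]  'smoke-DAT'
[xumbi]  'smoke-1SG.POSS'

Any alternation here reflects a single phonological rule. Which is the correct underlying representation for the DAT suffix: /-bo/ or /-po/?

The DAT suffix surfaces as [-bo] and [-po], depending on the final segment of the stem.
The 1SG.POSS suffix, which begins with [b], is invariant after every stem; so [b] is not altered by any rule here.
The DAT suffix is therefore /-po/ underlyingly, with post-nasal voicing: voiceless stops become voiced after a nasal.

/-po/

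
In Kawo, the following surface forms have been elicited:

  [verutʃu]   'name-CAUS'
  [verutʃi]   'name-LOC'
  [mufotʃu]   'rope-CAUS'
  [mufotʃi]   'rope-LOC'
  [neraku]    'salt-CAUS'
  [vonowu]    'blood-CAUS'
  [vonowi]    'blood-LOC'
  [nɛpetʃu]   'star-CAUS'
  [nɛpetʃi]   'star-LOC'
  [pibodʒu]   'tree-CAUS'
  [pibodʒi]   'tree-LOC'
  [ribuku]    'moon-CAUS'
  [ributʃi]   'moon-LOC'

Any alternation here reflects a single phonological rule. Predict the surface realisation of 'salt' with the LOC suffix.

The root 'moon' surfaces as [ribuku] and [ributʃi], with a stem-final [k] ~ [tʃ] alternation.
Compare 'rope', with invariant [tʃ] in [mufotʃu] and [mufotʃi]: an analysis with underlying /tʃ/ and a rule producing [k] before the CAUS suffix would wrongly predict alternation here too.
The underlying segment must be /k/; /k/ becomes palato-alveolar [tʃ] before a front vowel, yielding [tʃ] there.
From [neraku] the stem 'salt' is /nerak/; before a front vowel this yields [neratʃi].

[neratʃi]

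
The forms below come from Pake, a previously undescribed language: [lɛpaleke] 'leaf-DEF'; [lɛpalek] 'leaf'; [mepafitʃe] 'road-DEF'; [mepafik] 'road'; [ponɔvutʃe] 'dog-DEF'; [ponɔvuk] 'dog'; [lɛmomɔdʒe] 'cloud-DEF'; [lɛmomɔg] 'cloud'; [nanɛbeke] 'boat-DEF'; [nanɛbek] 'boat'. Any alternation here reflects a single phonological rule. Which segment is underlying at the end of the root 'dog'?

/tʃ/

The root 'dog' surfaces as [ponɔvutʃe] and [ponɔvuk], with a stem-final [tʃ] ~ [k] alternation.
If /k/ were underlying and a rule turned it into [tʃ] before the DEF suffix, 'leaf' would also alternate; but it has [k] in both [lɛpaleke] and [lɛpalek].
The alternation reflects depalatalization: palato-alveolar /tʃ/ and /dʒ/ become [k] and [g] when no front vowel follows. /tʃ/ is underlying.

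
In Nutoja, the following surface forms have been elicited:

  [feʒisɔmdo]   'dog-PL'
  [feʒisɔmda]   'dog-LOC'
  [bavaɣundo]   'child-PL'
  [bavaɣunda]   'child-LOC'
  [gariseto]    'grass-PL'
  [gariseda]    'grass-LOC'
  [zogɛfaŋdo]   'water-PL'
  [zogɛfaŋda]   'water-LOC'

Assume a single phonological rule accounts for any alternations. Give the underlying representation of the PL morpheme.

/-to/

The PL morpheme has two allomorphs, [-do] and [-to].
By contrast the LOC suffix keeps its initial [d] throughout — that segment must be underlying.
So the underlying form is /-to/, and voiceless stops become voiced after a nasal.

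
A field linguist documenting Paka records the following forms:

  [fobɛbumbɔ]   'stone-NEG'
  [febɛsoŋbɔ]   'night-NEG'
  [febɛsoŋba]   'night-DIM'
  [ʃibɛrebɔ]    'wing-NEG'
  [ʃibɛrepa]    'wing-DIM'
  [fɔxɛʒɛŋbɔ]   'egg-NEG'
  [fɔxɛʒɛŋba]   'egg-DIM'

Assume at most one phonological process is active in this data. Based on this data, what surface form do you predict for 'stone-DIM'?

[fobɛbumba]

The DIM morpheme has two allomorphs, [-ba] and [-pa].
By contrast the NEG suffix keeps its initial [b] throughout — that segment must be underlying.
So the underlying form is /-pa/, and voiceless stops become voiced after a nasal.
After 'stone', which ends in a nasal, the suffix surfaces as [-ba], giving [fobɛbumba].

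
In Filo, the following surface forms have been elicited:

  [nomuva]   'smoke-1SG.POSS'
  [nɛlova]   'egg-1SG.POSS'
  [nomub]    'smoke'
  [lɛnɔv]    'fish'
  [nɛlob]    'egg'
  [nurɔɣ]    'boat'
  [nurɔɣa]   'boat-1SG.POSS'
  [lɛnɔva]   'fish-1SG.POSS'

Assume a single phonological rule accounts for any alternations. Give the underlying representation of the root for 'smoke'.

The stem for 'smoke' ends in [v] in [nomuva] but [b] in [nomub].
The stem 'fish' ([lɛnɔva], [lɛnɔv]) shows [v] unchanged in both environments, so [v] cannot be basic with [b] derived in isolation.
The underlying segment must be /b/; voiced stops become fricatives between vowels, yielding [v] there.

/nomub/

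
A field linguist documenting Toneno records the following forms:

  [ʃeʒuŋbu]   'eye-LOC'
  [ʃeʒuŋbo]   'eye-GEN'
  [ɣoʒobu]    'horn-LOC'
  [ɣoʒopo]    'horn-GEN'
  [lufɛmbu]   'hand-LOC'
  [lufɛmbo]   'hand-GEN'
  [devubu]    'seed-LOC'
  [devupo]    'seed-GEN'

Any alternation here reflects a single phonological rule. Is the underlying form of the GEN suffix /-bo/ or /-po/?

The GEN morpheme has two allomorphs, [-bo] and [-po].
The LOC suffix, which begins with [b], is invariant after every stem; so [b] is not altered by any rule here.
The GEN suffix is therefore /-po/ underlyingly, with post-nasal voicing: voiceless stops become voiced after a nasal.

/-po/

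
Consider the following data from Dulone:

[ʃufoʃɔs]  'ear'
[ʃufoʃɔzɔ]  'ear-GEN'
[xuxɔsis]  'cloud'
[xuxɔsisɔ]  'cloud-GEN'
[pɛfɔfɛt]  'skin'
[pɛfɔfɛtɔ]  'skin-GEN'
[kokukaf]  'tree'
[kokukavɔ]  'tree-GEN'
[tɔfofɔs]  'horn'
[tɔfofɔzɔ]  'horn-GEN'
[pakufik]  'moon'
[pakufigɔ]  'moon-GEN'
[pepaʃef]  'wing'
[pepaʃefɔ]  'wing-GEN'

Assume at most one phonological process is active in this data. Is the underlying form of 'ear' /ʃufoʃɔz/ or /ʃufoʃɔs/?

/ʃufoʃɔz/

The root 'ear' surfaces as [ʃufoʃɔs] and [ʃufoʃɔzɔ], with a stem-final [s] ~ [z] alternation.
If /s/ were underlying and a rule turned it into [z] before the GEN suffix, 'cloud' would also alternate; but it has [s] in both [xuxɔsis] and [xuxɔsisɔ].
So /z/ is underlying, and a rule of word-final obstruent devoicing — voiced obstruents become voiceless word-finally — gives [s].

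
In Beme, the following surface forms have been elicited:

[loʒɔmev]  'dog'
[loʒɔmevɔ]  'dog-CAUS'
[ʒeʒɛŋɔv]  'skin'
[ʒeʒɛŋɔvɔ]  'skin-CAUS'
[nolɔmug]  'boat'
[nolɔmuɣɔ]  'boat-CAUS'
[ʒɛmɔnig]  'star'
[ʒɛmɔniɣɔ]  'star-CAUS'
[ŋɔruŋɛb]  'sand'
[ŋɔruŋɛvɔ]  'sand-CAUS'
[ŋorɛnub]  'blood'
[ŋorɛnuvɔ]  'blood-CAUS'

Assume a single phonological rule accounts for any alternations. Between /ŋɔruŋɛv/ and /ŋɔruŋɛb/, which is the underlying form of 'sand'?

/ŋɔruŋɛb/

The root 'sand' surfaces as [ŋɔruŋɛb] and [ŋɔruŋɛvɔ], with a stem-final [b] ~ [v] alternation.
The stem 'dog' ([loʒɔmev], [loʒɔmevɔ]) shows [v] unchanged in both environments, so [v] cannot be basic with [b] derived in isolation.
The underlying segment must be /b/; voiced stops become fricatives between vowels, yielding [v] there.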